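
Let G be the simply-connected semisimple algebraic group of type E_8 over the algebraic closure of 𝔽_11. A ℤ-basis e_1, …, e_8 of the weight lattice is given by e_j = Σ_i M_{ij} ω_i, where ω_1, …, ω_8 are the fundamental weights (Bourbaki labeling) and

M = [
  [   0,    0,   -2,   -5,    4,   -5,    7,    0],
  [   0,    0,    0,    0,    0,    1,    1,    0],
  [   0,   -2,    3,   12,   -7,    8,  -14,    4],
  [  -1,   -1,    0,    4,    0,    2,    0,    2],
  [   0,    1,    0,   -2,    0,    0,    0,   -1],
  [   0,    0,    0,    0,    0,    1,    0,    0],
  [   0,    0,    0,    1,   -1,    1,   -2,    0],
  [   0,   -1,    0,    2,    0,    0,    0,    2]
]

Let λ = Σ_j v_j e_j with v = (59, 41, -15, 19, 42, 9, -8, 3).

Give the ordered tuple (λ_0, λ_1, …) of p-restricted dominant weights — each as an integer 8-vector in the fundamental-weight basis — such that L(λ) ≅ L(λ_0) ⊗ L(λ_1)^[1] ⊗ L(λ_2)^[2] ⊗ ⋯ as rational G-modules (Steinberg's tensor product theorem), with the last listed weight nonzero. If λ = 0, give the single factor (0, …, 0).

Converting to the ω-basis (c_i = row i of M dotted with v = (59, 41, -15, 19, 42, 9, -8, 3)):
  c_1 = 0·59 + 0·41 + (-2)·(-15) + (-5)·(19) + 4·42 + (-5)·(9) + (7)·(-8) + 0·3 = 2
  c_2 = 0·59 + 0·41 + (0)·(-15) + 0·19 + 0·42 + 1·9 + (1)·(-8) + 0·3 = 1
  c_3 = 0·59 + (-2)·(41) + (3)·(-15) + 12·19 + (-7)·(42) + 8·9 + (-14)·(-8) + 4·3 = 3
  c_4 = (-1)·(59) + (-1)·(41) + (0)·(-15) + 4·19 + 0·42 + 2·9 + (0)·(-8) + 2·3 = 0
  c_5 = 0·59 + 1·41 + (0)·(-15) + (-2)·(19) + 0·42 + 0·9 + (0)·(-8) + (-1)·(3) = 0
  c_6 = 0·59 + 0·41 + (0)·(-15) + 0·19 + 0·42 + 1·9 + (0)·(-8) + 0·3 = 9
  c_7 = 0·59 + 0·41 + (0)·(-15) + 1·19 + (-1)·(42) + 1·9 + (-2)·(-8) + 0·3 = 2
  c_8 = 0·59 + (-1)·(41) + (0)·(-15) + 2·19 + 0·42 + 0·9 + (0)·(-8) + 2·3 = 3
Expand coordinatewise in base 11:
  c_1 = 2 = 2·11^0
  c_2 = 1 = 1·11^0
  c_3 = 3 = 3·11^0
  c_4 = 0
  c_5 = 0
  c_6 = 9 = 9·11^0
  c_7 = 2 = 2·11^0
  c_8 = 3 = 3·11^0
Factor λ_0 = (2, 1, 3, 0, 0, 9, 2, 3)

((2, 1, 3, 0, 0, 9, 2, 3),)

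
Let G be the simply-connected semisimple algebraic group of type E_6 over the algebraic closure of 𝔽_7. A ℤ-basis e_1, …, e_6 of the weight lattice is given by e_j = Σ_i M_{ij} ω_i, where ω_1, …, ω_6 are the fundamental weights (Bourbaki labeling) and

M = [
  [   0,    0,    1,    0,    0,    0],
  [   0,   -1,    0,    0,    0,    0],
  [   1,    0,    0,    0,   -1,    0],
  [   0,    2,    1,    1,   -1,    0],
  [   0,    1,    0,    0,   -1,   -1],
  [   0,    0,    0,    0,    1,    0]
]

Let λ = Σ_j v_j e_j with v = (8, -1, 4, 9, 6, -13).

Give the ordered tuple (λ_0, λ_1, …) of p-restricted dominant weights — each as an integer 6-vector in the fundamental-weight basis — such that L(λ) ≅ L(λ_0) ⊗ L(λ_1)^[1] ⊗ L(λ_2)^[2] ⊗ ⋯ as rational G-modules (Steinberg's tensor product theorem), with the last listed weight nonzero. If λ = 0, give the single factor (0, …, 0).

((4, 1, 2, 5, 6, 6),)

In the fundamental-weight basis, λ has coordinates c = M·v (v = (8, -1, 4, 9, 6, -13)):
  c_1 = 0*8 + 0*-1 + 1*4 + 0*9 + 0*6 + 0*-13 = 4
  c_2 = 0*8 + -1*-1 + 0*4 + 0*9 + 0*6 + 0*-13 = 1
  c_3 = 1*8 + 0*-1 + 0*4 + 0*9 + -1*6 + 0*-13 = 2
  c_4 = 0*8 + 2*-1 + 1*4 + 1*9 + -1*6 + 0*-13 = 5
  c_5 = 0*8 + 1*-1 + 0*4 + 0*9 + -1*6 + -1*-13 = 6
  c_6 = 0*8 + 0*-1 + 0*4 + 0*9 + 1*6 + 0*-13 = 6
Expand coordinatewise in base 7:
  c_1 = 4 = 4·7^0
  c_2 = 1 = 1·7^0
  c_3 = 2 = 2·7^0
  c_4 = 5 = 5·7^0
  c_5 = 6 = 6·7^0
  c_6 = 6 = 6·7^0
λ_0 = (4, 1, 2, 5, 6, 6)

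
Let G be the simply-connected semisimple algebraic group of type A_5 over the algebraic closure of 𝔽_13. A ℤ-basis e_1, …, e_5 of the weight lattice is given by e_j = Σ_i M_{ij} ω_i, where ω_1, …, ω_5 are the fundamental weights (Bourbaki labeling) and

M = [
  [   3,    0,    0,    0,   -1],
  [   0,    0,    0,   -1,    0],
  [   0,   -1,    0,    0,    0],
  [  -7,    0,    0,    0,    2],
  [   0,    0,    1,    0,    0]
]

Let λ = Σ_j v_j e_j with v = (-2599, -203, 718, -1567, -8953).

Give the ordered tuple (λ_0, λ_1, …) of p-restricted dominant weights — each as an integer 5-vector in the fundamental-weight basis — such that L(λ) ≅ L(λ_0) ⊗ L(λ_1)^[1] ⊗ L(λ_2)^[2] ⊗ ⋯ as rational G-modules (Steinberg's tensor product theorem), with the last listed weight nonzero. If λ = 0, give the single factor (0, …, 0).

((12, 7, 8, 1, 3), (10, 3, 2, 9, 3), (6, 9, 1, 1, 4))

Compute c_i = Σ_j M_{ij} v_j with v = (-2599, -203, 718, -1567, -8953):
  c_1 = (3)·(-2599) + (0)·(-203) + (0)·(718) + (0)·(-1567) + (-1)·(-8953) = 1156
  c_2 = (0)·(-2599) + (0)·(-203) + (0)·(718) + (-1)·(-1567) + (0)·(-8953) = 1567
  c_3 = (0)·(-2599) + (-1)·(-203) + (0)·(718) + (0)·(-1567) + (0)·(-8953) = 203
  c_4 = (-7)·(-2599) + (0)·(-203) + (0)·(718) + (0)·(-1567) + (2)·(-8953) = 287
  c_5 = (0)·(-2599) + (0)·(-203) + (1)·(718) + (0)·(-1567) + (0)·(-8953) = 718
Base-13 expansion of each c_i:
  c_1 = 1156 = 12·13^0 + 10·13^1 + 6·13^2
  c_2 = 1567 = 7·13^0 + 3·13^1 + 9·13^2
  c_3 = 203 = 8·13^0 + 2·13^1 + 1·13^2
  c_4 = 287 = 1·13^0 + 9·13^1 + 1·13^2
  c_5 = 718 = 3·13^0 + 3·13^1 + 4·13^2
Factor λ_0 = (12, 7, 8, 1, 3)
Factor λ_1 = (10, 3, 2, 9, 3)
Factor λ_2 = (6, 9, 1, 1, 4)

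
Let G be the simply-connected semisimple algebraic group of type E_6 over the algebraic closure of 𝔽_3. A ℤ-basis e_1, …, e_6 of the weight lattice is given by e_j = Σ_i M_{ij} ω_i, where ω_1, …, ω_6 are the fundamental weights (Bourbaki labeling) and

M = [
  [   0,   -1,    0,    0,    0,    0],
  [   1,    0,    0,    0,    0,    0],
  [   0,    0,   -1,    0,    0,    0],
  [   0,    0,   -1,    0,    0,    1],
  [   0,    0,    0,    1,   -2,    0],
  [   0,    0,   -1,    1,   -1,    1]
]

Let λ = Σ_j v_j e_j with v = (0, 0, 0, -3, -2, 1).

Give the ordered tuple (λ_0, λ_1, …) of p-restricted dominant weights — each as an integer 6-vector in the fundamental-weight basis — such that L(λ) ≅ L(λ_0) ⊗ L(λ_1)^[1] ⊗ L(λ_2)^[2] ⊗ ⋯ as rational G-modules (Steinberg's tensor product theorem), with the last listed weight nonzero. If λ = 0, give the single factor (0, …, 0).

((0, 0, 0, 1, 1, 0),)

Compute c_i = Σ_j M_{ij} v_j with v = (0, 0, 0, -3, -2, 1):
  c_1 = (0)·(0) + (-1)·(0) + (0)·(0) + (0)·(-3) + (0)·(-2) + (0)·(1) = 0
  c_2 = (1)·(0) + (0)·(0) + (0)·(0) + (0)·(-3) + (0)·(-2) + (0)·(1) = 0
  c_3 = (0)·(0) + (0)·(0) + (-1)·(0) + (0)·(-3) + (0)·(-2) + (0)·(1) = 0
  c_4 = (0)·(0) + (0)·(0) + (-1)·(0) + (0)·(-3) + (0)·(-2) + (1)·(1) = 1
  c_5 = (0)·(0) + (0)·(0) + (0)·(0) + (1)·(-3) + (-2)·(-2) + (0)·(1) = 1
  c_6 = (0)·(0) + (0)·(0) + (-1)·(0) + (1)·(-3) + (-1)·(-2) + (1)·(1) = 0
Writing each c_i in base p = 3:
  c_1 = 0
  c_2 = 0
  c_3 = 0
  c_4 = 1 = 1·3^0
  c_5 = 1 = 1·3^0
  c_6 = 0
Factor λ_0 = (0, 0, 0, 1, 1, 0)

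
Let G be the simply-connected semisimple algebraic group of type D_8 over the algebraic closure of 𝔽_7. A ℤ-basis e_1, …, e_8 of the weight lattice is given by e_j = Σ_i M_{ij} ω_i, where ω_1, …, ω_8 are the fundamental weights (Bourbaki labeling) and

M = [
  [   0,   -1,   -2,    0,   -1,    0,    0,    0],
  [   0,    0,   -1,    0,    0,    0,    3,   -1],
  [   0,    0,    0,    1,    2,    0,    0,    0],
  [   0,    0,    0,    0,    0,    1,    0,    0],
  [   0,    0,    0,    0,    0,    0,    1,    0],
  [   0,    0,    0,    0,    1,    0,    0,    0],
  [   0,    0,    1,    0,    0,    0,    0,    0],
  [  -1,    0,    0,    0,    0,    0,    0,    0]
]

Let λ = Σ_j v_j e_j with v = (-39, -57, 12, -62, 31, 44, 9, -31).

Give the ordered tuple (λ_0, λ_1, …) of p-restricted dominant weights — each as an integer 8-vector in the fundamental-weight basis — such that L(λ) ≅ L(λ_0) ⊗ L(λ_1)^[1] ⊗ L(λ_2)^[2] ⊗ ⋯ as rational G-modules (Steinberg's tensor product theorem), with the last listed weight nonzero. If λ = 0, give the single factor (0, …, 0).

((2, 4, 0, 2, 2, 3, 5, 4), (0, 6, 0, 6, 1, 4, 1, 5))

Converting to the ω-basis (c_i = row i of M dotted with v = (-39, -57, 12, -62, 31, 44, 9, -31)):
  c_1 = 0*-39 + -1*-57 + -2*12 + 0*-62 + -1*31 + 0*44 + 0*9 + 0*-31 = 2
  c_2 = 0*-39 + 0*-57 + -1*12 + 0*-62 + 0*31 + 0*44 + 3*9 + -1*-31 = 46
  c_3 = 0*-39 + 0*-57 + 0*12 + 1*-62 + 2*31 + 0*44 + 0*9 + 0*-31 = 0
  c_4 = 0*-39 + 0*-57 + 0*12 + 0*-62 + 0*31 + 1*44 + 0*9 + 0*-31 = 44
  c_5 = 0*-39 + 0*-57 + 0*12 + 0*-62 + 0*31 + 0*44 + 1*9 + 0*-31 = 9
  c_6 = 0*-39 + 0*-57 + 0*12 + 0*-62 + 1*31 + 0*44 + 0*9 + 0*-31 = 31
  c_7 = 0*-39 + 0*-57 + 1*12 + 0*-62 + 0*31 + 0*44 + 0*9 + 0*-31 = 12
  c_8 = -1*-39 + 0*-57 + 0*12 + 0*-62 + 0*31 + 0*44 + 0*9 + 0*-31 = 39
Base-7 expansion of each c_i:
  c_1 = 2 = 2·7^0
  c_2 = 46 = 4·7^0 + 6·7^1
  c_3 = 0
  c_4 = 44 = 2·7^0 + 6·7^1
  c_5 = 9 = 2·7^0 + 1·7^1
  c_6 = 31 = 3·7^0 + 4·7^1
  c_7 = 12 = 5·7^0 + 1·7^1
  c_8 = 39 = 4·7^0 + 5·7^1
λ_0 = (2, 4, 0, 2, 2, 3, 5, 4)
λ_1 = (0, 6, 0, 6, 1, 4, 1, 5)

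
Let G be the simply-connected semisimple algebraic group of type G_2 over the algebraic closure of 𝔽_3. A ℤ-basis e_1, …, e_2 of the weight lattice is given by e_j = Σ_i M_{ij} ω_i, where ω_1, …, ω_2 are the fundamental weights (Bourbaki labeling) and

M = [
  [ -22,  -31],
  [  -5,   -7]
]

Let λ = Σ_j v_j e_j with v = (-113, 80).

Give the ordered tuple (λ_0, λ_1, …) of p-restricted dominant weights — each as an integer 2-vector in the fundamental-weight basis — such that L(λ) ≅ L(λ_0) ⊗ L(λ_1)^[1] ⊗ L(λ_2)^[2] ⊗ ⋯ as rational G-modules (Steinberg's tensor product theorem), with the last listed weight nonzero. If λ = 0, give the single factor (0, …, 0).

Change of basis e → ω: c = M·v where v = (-113, 80):
  c_1 = (-22)·(-113) + (-31)·(80) = 6
  c_2 = (-5)·(-113) + (-7)·(80) = 5
Base-3 expansion of each c_i:
  c_1 = 6 = 0·3^0 + 2·3^1
  c_2 = 5 = 2·3^0 + 1·3^1
p-restricted factor λ_0 = (0, 2)
p-restricted factor λ_1 = (2, 1)

((0, 2), (2, 1))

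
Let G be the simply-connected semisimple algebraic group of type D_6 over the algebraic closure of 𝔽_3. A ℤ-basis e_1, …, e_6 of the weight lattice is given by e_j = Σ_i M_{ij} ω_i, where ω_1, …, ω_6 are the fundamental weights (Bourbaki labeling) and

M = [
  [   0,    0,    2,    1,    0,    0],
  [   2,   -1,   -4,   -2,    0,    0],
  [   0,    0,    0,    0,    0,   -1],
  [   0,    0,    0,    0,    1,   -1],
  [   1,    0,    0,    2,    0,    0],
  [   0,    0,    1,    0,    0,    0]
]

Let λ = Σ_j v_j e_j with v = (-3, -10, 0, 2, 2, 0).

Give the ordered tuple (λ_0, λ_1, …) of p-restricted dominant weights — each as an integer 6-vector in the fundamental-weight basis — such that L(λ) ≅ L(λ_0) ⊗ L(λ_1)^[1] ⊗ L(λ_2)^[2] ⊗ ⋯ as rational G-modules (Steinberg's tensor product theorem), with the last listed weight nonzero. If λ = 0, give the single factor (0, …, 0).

Converting to the ω-basis (c_i = row i of M dotted with v = (-3, -10, 0, 2, 2, 0)):
  c_1 = (0)·(-3) + (0)·(-10) + (2)·(0) + (1)·(2) + (0)·(2) + (0)·(0) = 2
  c_2 = (2)·(-3) + (-1)·(-10) + (-4)·(0) + (-2)·(2) + (0)·(2) + (0)·(0) = 0
  c_3 = (0)·(-3) + (0)·(-10) + (0)·(0) + (0)·(2) + (0)·(2) + (-1)·(0) = 0
  c_4 = (0)·(-3) + (0)·(-10) + (0)·(0) + (0)·(2) + (1)·(2) + (-1)·(0) = 2
  c_5 = (1)·(-3) + (0)·(-10) + (0)·(0) + (2)·(2) + (0)·(2) + (0)·(0) = 1
  c_6 = (0)·(-3) + (0)·(-10) + (1)·(0) + (0)·(2) + (0)·(2) + (0)·(0) = 0
Expand coordinatewise in base 3:
  c_1 = 2 = 2·3^0
  c_2 = 0
  c_3 = 0
  c_4 = 2 = 2·3^0
  c_5 = 1 = 1·3^0
  c_6 = 0
λ_0 = (2, 0, 0, 2, 1, 0)

((2, 0, 0, 2, 1, 0),)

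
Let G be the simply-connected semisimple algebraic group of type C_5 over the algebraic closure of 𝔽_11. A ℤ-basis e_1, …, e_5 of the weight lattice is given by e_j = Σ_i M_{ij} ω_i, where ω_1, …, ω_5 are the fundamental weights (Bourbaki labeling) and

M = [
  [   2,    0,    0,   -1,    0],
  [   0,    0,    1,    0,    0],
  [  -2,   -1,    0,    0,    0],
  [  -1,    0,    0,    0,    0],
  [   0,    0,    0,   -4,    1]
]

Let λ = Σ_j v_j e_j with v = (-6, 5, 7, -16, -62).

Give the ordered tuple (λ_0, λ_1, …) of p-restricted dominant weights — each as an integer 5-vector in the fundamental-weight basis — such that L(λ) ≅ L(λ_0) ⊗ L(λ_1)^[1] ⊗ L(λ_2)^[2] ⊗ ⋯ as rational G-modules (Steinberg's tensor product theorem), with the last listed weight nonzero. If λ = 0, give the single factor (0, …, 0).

ω-coordinates c = M·v, v = (-6, 5, 7, -16, -62):
  c_1 = (2)·(-6) + 0·5 + 0·7 + (-1)·(-16) + (0)·(-62) = 4
  c_2 = (0)·(-6) + 0·5 + 1·7 + (0)·(-16) + (0)·(-62) = 7
  c_3 = (-2)·(-6) + (-1)·(5) + 0·7 + (0)·(-16) + (0)·(-62) = 7
  c_4 = (-1)·(-6) + 0·5 + 0·7 + (0)·(-16) + (0)·(-62) = 6
  c_5 = (0)·(-6) + 0·5 + 0·7 + (-4)·(-16) + (1)·(-62) = 2
Base-11 expansion of each c_i:
  c_1 = 4 = 4·11^0
  c_2 = 7 = 7·11^0
  c_3 = 7 = 7·11^0
  c_4 = 6 = 6·11^0
  c_5 = 2 = 2·11^0
Factor λ_0 = (4, 7, 7, 6, 2)

((4, 7, 7, 6, 2),)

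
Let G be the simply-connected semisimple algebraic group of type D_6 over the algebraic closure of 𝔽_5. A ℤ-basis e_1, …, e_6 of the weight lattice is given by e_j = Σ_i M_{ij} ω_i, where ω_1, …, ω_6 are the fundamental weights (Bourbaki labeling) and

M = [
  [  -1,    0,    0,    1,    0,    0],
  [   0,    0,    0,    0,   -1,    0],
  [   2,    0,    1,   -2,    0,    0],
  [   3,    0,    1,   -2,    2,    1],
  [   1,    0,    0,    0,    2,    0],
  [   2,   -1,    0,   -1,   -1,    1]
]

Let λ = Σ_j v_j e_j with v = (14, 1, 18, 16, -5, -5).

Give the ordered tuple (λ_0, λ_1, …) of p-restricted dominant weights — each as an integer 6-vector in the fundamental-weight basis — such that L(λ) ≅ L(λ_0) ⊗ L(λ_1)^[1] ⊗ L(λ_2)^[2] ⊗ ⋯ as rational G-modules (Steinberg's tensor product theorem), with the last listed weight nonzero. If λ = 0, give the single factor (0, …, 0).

ω-coordinates c = M·v, v = (14, 1, 18, 16, -5, -5):
  c_1 = (-1)·(14) + 0·1 + 0·18 + 1·16 + (0)·(-5) + (0)·(-5) = 2
  c_2 = 0·14 + 0·1 + 0·18 + 0·16 + (-1)·(-5) + (0)·(-5) = 5
  c_3 = 2·14 + 0·1 + 1·18 + (-2)·(16) + (0)·(-5) + (0)·(-5) = 14
  c_4 = 3·14 + 0·1 + 1·18 + (-2)·(16) + (2)·(-5) + (1)·(-5) = 13
  c_5 = 1·14 + 0·1 + 0·18 + 0·16 + (2)·(-5) + (0)·(-5) = 4
  c_6 = 2·14 + (-1)·(1) + 0·18 + (-1)·(16) + (-1)·(-5) + (1)·(-5) = 11
Expand coordinatewise in base 5:
  c_1 = 2 = 2·5^0
  c_2 = 5 = 0·5^0 + 1·5^1
  c_3 = 14 = 4·5^0 + 2·5^1
  c_4 = 13 = 3·5^0 + 2·5^1
  c_5 = 4 = 4·5^0
  c_6 = 11 = 1·5^0 + 2·5^1
Factor λ_0 = (2, 0, 4, 3, 4, 1)
Factor λ_1 = (0, 1, 2, 2, 0, 2)

((2, 0, 4, 3, 4, 1), (0, 1, 2, 2, 0, 2))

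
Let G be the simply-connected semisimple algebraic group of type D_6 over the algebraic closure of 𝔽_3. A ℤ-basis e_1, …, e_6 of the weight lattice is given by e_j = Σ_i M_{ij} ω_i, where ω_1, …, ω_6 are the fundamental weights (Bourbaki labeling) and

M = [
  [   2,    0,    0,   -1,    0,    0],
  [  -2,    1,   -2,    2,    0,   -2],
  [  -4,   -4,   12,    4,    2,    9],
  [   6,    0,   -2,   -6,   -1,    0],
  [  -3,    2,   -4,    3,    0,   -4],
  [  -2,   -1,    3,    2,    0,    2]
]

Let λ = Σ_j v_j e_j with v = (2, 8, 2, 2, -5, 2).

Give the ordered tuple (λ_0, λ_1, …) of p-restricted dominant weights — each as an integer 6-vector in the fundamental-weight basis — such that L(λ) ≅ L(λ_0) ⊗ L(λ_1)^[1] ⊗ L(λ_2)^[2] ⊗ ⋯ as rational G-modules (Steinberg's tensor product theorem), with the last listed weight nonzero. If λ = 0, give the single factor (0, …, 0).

Compute c_i = Σ_j M_{ij} v_j with v = (2, 8, 2, 2, -5, 2):
  c_1 = (2)·(2) + (0)·(8) + (0)·(2) + (-1)·(2) + (0)·(-5) + (0)·(2) = 2
  c_2 = (-2)·(2) + (1)·(8) + (-2)·(2) + (2)·(2) + (0)·(-5) + (-2)·(2) = 0
  c_3 = (-4)·(2) + (-4)·(8) + (12)·(2) + (4)·(2) + (2)·(-5) + (9)·(2) = 0
  c_4 = (6)·(2) + (0)·(8) + (-2)·(2) + (-6)·(2) + (-1)·(-5) + (0)·(2) = 1
  c_5 = (-3)·(2) + (2)·(8) + (-4)·(2) + (3)·(2) + (0)·(-5) + (-4)·(2) = 0
  c_6 = (-2)·(2) + (-1)·(8) + (3)·(2) + (2)·(2) + (0)·(-5) + (2)·(2) = 2
Base-3 expansion of each c_i:
  c_1 = 2 = 2·3^0
  c_2 = 0
  c_3 = 0
  c_4 = 1 = 1·3^0
  c_5 = 0
  c_6 = 2 = 2·3^0
Factor λ_0 = (2, 0, 0, 1, 0, 2)

((2, 0, 0, 1, 0, 2),)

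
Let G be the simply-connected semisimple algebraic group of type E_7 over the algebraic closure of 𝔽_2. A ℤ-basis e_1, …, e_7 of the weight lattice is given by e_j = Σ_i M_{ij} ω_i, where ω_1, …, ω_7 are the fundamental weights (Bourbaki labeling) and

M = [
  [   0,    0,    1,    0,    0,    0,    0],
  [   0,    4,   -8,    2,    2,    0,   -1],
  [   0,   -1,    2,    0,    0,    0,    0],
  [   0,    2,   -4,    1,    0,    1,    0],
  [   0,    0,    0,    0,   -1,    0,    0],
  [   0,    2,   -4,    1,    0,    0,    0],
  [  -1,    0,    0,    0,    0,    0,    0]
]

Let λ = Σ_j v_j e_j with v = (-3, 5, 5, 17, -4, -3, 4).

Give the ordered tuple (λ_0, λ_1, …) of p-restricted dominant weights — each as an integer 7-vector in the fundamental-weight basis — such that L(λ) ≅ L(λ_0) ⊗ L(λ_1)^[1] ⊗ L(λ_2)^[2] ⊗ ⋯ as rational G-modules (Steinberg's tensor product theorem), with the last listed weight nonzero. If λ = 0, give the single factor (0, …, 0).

((1, 0, 1, 0, 0, 1, 1), (0, 1, 0, 0, 0, 1, 1), (1, 0, 1, 1, 1, 1, 0))

Converting to the ω-basis (c_i = row i of M dotted with v = (-3, 5, 5, 17, -4, -3, 4)):
  c_1 = (0)·(-3) + (0)·(5) + (1)·(5) + (0)·(17) + (0)·(-4) + (0)·(-3) + (0)·(4) = 5
  c_2 = (0)·(-3) + (4)·(5) + (-8)·(5) + (2)·(17) + (2)·(-4) + (0)·(-3) + (-1)·(4) = 2
  c_3 = (0)·(-3) + (-1)·(5) + (2)·(5) + (0)·(17) + (0)·(-4) + (0)·(-3) + (0)·(4) = 5
  c_4 = (0)·(-3) + (2)·(5) + (-4)·(5) + (1)·(17) + (0)·(-4) + (1)·(-3) + (0)·(4) = 4
  c_5 = (0)·(-3) + (0)·(5) + (0)·(5) + (0)·(17) + (-1)·(-4) + (0)·(-3) + (0)·(4) = 4
  c_6 = (0)·(-3) + (2)·(5) + (-4)·(5) + (1)·(17) + (0)·(-4) + (0)·(-3) + (0)·(4) = 7
  c_7 = (-1)·(-3) + (0)·(5) + (0)·(5) + (0)·(17) + (0)·(-4) + (0)·(-3) + (0)·(4) = 3
p = 2; digits c_i = Σ_j d_{ij}·2^j, 0 ≤ d_{ij} < 2:
  c_1 = 5 = 1·2^0 + 0·2^1 + 1·2^2
  c_2 = 2 = 0·2^0 + 1·2^1
  c_3 = 5 = 1·2^0 + 0·2^1 + 1·2^2
  c_4 = 4 = 0·2^0 + 0·2^1 + 1·2^2
  c_5 = 4 = 0·2^0 + 0·2^1 + 1·2^2
  c_6 = 7 = 1·2^0 + 1·2^1 + 1·2^2
  c_7 = 3 = 1·2^0 + 1·2^1
p-restricted factor λ_0 = (1, 0, 1, 0, 0, 1, 1)
p-restricted factor λ_1 = (0, 1, 0, 0, 0, 1, 1)
p-restricted factor λ_2 = (1, 0, 1, 1, 1, 1, 0)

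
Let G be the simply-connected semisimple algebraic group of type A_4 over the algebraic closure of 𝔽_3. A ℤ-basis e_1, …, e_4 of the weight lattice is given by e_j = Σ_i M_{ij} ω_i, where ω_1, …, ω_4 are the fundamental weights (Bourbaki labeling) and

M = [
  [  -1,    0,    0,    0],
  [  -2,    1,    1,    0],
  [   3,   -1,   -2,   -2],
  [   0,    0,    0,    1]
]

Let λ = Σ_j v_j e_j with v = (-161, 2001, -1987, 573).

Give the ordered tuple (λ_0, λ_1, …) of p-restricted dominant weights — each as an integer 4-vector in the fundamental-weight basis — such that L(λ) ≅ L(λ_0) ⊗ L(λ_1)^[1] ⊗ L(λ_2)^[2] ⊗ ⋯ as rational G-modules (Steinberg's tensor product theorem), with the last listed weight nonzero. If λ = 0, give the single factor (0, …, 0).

Compute c_i = Σ_j M_{ij} v_j with v = (-161, 2001, -1987, 573):
  c_1 = -1*-161 + 0*2001 + 0*-1987 + 0*573 = 161
  c_2 = -2*-161 + 1*2001 + 1*-1987 + 0*573 = 336
  c_3 = 3*-161 + -1*2001 + -2*-1987 + -2*573 = 344
  c_4 = 0*-161 + 0*2001 + 0*-1987 + 1*573 = 573
Writing each c_i in base p = 3:
  c_1 = 161 = 2·3^0 + 2·3^1 + 2·3^2 + 2·3^3 + 1·3^4
  c_2 = 336 = 0·3^0 + 1·3^1 + 1·3^2 + 0·3^3 + 1·3^4 + 1·3^5
  c_3 = 344 = 2·3^0 + 0·3^1 + 2·3^2 + 0·3^3 + 1·3^4 + 1·3^5
  c_4 = 573 = 0·3^0 + 2·3^1 + 0·3^2 + 0·3^3 + 1·3^4 + 2·3^5
λ_0 = (2, 0, 2, 0)
λ_1 = (2, 1, 0, 2)
λ_2 = (2, 1, 2, 0)
λ_3 = (2, 0, 0, 0)
λ_4 = (1, 1, 1, 1)
λ_5 = (0, 1, 1, 2)

((2, 0, 2, 0), (2, 1, 0, 2), (2, 1, 2, 0), (2, 0, 0, 0), (1, 1, 1, 1), (0, 1, 1, 2))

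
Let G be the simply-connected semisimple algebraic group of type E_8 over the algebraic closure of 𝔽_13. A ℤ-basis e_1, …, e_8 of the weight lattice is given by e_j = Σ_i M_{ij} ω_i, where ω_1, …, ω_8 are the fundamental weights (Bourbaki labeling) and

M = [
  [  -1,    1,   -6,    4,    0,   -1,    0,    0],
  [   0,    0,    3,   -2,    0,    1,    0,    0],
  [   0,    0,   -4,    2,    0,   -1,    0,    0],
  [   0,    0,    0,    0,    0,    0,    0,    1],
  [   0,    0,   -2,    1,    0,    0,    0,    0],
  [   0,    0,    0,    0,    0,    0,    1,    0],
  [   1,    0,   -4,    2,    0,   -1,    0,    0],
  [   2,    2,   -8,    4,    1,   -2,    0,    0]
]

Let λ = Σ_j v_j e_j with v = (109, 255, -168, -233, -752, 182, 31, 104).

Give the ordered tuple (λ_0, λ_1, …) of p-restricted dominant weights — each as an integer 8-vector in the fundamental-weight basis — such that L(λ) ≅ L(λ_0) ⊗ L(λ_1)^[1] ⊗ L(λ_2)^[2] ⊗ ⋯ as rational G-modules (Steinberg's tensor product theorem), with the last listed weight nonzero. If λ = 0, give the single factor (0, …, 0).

In the fundamental-weight basis, λ has coordinates c = M·v (v = (109, 255, -168, -233, -752, 182, 31, 104)):
  c_1 = -1*109 + 1*255 + -6*-168 + 4*-233 + 0*-752 + -1*182 + 0*31 + 0*104 = 40
  c_2 = 0*109 + 0*255 + 3*-168 + -2*-233 + 0*-752 + 1*182 + 0*31 + 0*104 = 144
  c_3 = 0*109 + 0*255 + -4*-168 + 2*-233 + 0*-752 + -1*182 + 0*31 + 0*104 = 24
  c_4 = 0*109 + 0*255 + 0*-168 + 0*-233 + 0*-752 + 0*182 + 0*31 + 1*104 = 104
  c_5 = 0*109 + 0*255 + -2*-168 + 1*-233 + 0*-752 + 0*182 + 0*31 + 0*104 = 103
  c_6 = 0*109 + 0*255 + 0*-168 + 0*-233 + 0*-752 + 0*182 + 1*31 + 0*104 = 31
  c_7 = 1*109 + 0*255 + -4*-168 + 2*-233 + 0*-752 + -1*182 + 0*31 + 0*104 = 133
  c_8 = 2*109 + 2*255 + -8*-168 + 4*-233 + 1*-752 + -2*182 + 0*31 + 0*104 = 24
p = 13; digits c_i = Σ_j d_{ij}·13^j, 0 ≤ d_{ij} < 13:
  c_1 = 40 = 1·13^0 + 3·13^1
  c_2 = 144 = 1·13^0 + 11·13^1
  c_3 = 24 = 11·13^0 + 1·13^1
  c_4 = 104 = 0·13^0 + 8·13^1
  c_5 = 103 = 12·13^0 + 7·13^1
  c_6 = 31 = 5·13^0 + 2·13^1
  c_7 = 133 = 3·13^0 + 10·13^1
  c_8 = 24 = 11·13^0 + 1·13^1
Factor λ_0 = (1, 1, 11, 0, 12, 5, 3, 11)
Factor λ_1 = (3, 11, 1, 8, 7, 2, 10, 1)

((1, 1, 11, 0, 12, 5, 3, 11), (3, 11, 1, 8, 7, 2, 10, 1))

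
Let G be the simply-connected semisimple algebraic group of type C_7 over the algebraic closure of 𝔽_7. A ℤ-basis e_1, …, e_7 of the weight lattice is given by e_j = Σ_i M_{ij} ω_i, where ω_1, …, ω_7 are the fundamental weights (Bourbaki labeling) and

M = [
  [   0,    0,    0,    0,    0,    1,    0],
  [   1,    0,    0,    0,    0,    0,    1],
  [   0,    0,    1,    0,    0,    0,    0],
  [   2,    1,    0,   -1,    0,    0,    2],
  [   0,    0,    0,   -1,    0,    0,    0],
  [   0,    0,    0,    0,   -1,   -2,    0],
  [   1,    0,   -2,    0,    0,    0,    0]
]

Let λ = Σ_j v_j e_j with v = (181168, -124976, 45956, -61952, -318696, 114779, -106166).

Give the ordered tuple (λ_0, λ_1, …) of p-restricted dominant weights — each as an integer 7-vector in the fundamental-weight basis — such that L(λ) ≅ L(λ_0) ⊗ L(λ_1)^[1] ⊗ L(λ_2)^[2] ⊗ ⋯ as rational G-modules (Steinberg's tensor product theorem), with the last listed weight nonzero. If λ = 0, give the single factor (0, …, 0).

ω-coordinates c = M·v, v = (181168, -124976, 45956, -61952, -318696, 114779, -106166):
  c_1 = (0)·(181168) + (0)·(-124976) + (0)·(45956) + (0)·(-61952) + (0)·(-318696) + (1)·(114779) + (0)·(-106166) = 114779
  c_2 = (1)·(181168) + (0)·(-124976) + (0)·(45956) + (0)·(-61952) + (0)·(-318696) + (0)·(114779) + (1)·(-106166) = 75002
  c_3 = (0)·(181168) + (0)·(-124976) + (1)·(45956) + (0)·(-61952) + (0)·(-318696) + (0)·(114779) + (0)·(-106166) = 45956
  c_4 = (2)·(181168) + (1)·(-124976) + (0)·(45956) + (-1)·(-61952) + (0)·(-318696) + (0)·(114779) + (2)·(-106166) = 86980
  c_5 = (0)·(181168) + (0)·(-124976) + (0)·(45956) + (-1)·(-61952) + (0)·(-318696) + (0)·(114779) + (0)·(-106166) = 61952
  c_6 = (0)·(181168) + (0)·(-124976) + (0)·(45956) + (0)·(-61952) + (-1)·(-318696) + (-2)·(114779) + (0)·(-106166) = 89138
  c_7 = (1)·(181168) + (0)·(-124976) + (-2)·(45956) + (0)·(-61952) + (0)·(-318696) + (0)·(114779) + (0)·(-106166) = 89256
Writing each c_i in base p = 7:
  c_1 = 114779 = 0·7^0 + 3·7^1 + 4·7^2 + 5·7^3 + 5·7^4 + 6·7^5
  c_2 = 75002 = 4·7^0 + 4·7^1 + 4·7^2 + 1·7^3 + 3·7^4 + 4·7^5
  c_3 = 45956 = 1·7^0 + 6·7^1 + 6·7^2 + 0·7^3 + 5·7^4 + 2·7^5
  c_4 = 86980 = 5·7^0 + 0·7^1 + 4·7^2 + 1·7^3 + 1·7^4 + 5·7^5
  c_5 = 61952 = 2·7^0 + 2·7^1 + 4·7^2 + 5·7^3 + 4·7^4 + 3·7^5
  c_6 = 89138 = 0·7^0 + 1·7^1 + 6·7^2 + 0·7^3 + 2·7^4 + 5·7^5
  c_7 = 89256 = 6·7^0 + 3·7^1 + 1·7^2 + 1·7^3 + 2·7^4 + 5·7^5
λ_0 = (0, 4, 1, 5, 2, 0, 6)
λ_1 = (3, 4, 6, 0, 2, 1, 3)
λ_2 = (4, 4, 6, 4, 4, 6, 1)
λ_3 = (5, 1, 0, 1, 5, 0, 1)
λ_4 = (5, 3, 5, 1, 4, 2, 2)
λ_5 = (6, 4, 2, 5, 3, 5, 5)

((0, 4, 1, 5, 2, 0, 6), (3, 4, 6, 0, 2, 1, 3), (4, 4, 6, 4, 4, 6, 1), (5, 1, 0, 1, 5, 0, 1), (5, 3, 5, 1, 4, 2, 2), (6, 4, 2, 5, 3, 5, 5))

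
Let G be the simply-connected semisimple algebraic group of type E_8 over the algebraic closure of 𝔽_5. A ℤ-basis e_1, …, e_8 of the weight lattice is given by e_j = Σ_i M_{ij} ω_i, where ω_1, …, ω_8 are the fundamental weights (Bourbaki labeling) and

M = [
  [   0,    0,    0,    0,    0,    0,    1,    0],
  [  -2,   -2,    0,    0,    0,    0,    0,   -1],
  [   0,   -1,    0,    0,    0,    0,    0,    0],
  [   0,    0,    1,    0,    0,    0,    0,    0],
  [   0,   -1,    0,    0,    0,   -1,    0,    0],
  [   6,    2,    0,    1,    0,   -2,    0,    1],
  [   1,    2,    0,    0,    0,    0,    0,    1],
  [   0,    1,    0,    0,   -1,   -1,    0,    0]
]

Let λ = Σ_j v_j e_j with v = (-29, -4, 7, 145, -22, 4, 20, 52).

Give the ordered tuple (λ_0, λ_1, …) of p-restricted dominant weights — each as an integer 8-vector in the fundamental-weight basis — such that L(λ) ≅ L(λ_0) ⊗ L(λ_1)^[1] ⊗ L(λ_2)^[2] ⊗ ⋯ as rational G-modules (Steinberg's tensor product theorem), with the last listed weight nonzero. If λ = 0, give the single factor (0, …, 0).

((0, 4, 4, 2, 0, 2, 0, 4), (4, 2, 0, 1, 0, 1, 3, 2))

Converting to the ω-basis (c_i = row i of M dotted with v = (-29, -4, 7, 145, -22, 4, 20, 52)):
  c_1 = (0)·(-29) + (0)·(-4) + (0)·(7) + (0)·(145) + (0)·(-22) + (0)·(4) + (1)·(20) + (0)·(52) = 20
  c_2 = (-2)·(-29) + (-2)·(-4) + (0)·(7) + (0)·(145) + (0)·(-22) + (0)·(4) + (0)·(20) + (-1)·(52) = 14
  c_3 = (0)·(-29) + (-1)·(-4) + (0)·(7) + (0)·(145) + (0)·(-22) + (0)·(4) + (0)·(20) + (0)·(52) = 4
  c_4 = (0)·(-29) + (0)·(-4) + (1)·(7) + (0)·(145) + (0)·(-22) + (0)·(4) + (0)·(20) + (0)·(52) = 7
  c_5 = (0)·(-29) + (-1)·(-4) + (0)·(7) + (0)·(145) + (0)·(-22) + (-1)·(4) + (0)·(20) + (0)·(52) = 0
  c_6 = (6)·(-29) + (2)·(-4) + (0)·(7) + (1)·(145) + (0)·(-22) + (-2)·(4) + (0)·(20) + (1)·(52) = 7
  c_7 = (1)·(-29) + (2)·(-4) + (0)·(7) + (0)·(145) + (0)·(-22) + (0)·(4) + (0)·(20) + (1)·(52) = 15
  c_8 = (0)·(-29) + (1)·(-4) + (0)·(7) + (0)·(145) + (-1)·(-22) + (-1)·(4) + (0)·(20) + (0)·(52) = 14
Writing each c_i in base p = 5:
  c_1 = 20 = 0·5^0 + 4·5^1
  c_2 = 14 = 4·5^0 + 2·5^1
  c_3 = 4 = 4·5^0
  c_4 = 7 = 2·5^0 + 1·5^1
  c_5 = 0
  c_6 = 7 = 2·5^0 + 1·5^1
  c_7 = 15 = 0·5^0 + 3·5^1
  c_8 = 14 = 4·5^0 + 2·5^1
λ_0 = (0, 4, 4, 2, 0, 2, 0, 4)
λ_1 = (4, 2, 0, 1, 0, 1, 3, 2)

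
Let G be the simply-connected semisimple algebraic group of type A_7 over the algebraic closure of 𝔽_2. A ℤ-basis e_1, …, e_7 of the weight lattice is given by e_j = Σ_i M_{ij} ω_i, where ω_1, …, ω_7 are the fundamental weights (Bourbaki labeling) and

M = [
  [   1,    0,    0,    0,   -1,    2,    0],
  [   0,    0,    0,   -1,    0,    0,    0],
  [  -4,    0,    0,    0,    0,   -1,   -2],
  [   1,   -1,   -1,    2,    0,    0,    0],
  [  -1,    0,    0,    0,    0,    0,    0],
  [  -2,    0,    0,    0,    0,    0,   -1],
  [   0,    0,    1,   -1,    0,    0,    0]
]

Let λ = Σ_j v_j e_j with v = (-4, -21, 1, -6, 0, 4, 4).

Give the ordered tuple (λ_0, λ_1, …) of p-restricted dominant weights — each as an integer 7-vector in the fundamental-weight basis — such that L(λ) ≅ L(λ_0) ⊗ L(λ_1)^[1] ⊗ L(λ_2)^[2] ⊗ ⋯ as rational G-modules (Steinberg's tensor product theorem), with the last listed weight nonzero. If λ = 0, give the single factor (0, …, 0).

ω-coordinates c = M·v, v = (-4, -21, 1, -6, 0, 4, 4):
  c_1 = (1)·(-4) + (0)·(-21) + 0·1 + (0)·(-6) + (-1)·(0) + 2·4 + 0·4 = 4
  c_2 = (0)·(-4) + (0)·(-21) + 0·1 + (-1)·(-6) + 0·0 + 0·4 + 0·4 = 6
  c_3 = (-4)·(-4) + (0)·(-21) + 0·1 + (0)·(-6) + 0·0 + (-1)·(4) + (-2)·(4) = 4
  c_4 = (1)·(-4) + (-1)·(-21) + (-1)·(1) + (2)·(-6) + 0·0 + 0·4 + 0·4 = 4
  c_5 = (-1)·(-4) + (0)·(-21) + 0·1 + (0)·(-6) + 0·0 + 0·4 + 0·4 = 4
  c_6 = (-2)·(-4) + (0)·(-21) + 0·1 + (0)·(-6) + 0·0 + 0·4 + (-1)·(4) = 4
  c_7 = (0)·(-4) + (0)·(-21) + 1·1 + (-1)·(-6) + 0·0 + 0·4 + 0·4 = 7
Expand coordinatewise in base 2:
  c_1 = 4 = 0·2^0 + 0·2^1 + 1·2^2
  c_2 = 6 = 0·2^0 + 1·2^1 + 1·2^2
  c_3 = 4 = 0·2^0 + 0·2^1 + 1·2^2
  c_4 = 4 = 0·2^0 + 0·2^1 + 1·2^2
  c_5 = 4 = 0·2^0 + 0·2^1 + 1·2^2
  c_6 = 4 = 0·2^0 + 0·2^1 + 1·2^2
  c_7 = 7 = 1·2^0 + 1·2^1 + 1·2^2
p-restricted factor λ_0 = (0, 0, 0, 0, 0, 0, 1)
p-restricted factor λ_1 = (0, 1, 0, 0, 0, 0, 1)
p-restricted factor λ_2 = (1, 1, 1, 1, 1, 1, 1)

((0, 0, 0, 0, 0, 0, 1), (0, 1, 0, 0, 0, 0, 1), (1, 1, 1, 1, 1, 1, 1))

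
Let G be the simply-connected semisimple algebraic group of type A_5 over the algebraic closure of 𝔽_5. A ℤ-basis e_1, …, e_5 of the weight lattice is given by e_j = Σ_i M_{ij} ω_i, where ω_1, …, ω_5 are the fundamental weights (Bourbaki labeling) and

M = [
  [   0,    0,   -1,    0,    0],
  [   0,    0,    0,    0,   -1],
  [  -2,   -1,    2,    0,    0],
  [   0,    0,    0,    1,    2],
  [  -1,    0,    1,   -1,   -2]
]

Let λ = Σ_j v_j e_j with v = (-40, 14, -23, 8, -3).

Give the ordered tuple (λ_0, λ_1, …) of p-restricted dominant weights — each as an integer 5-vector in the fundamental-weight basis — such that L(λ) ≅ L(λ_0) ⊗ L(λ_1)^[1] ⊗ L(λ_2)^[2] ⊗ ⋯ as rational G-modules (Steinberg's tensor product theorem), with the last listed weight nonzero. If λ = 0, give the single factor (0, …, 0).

In the fundamental-weight basis, λ has coordinates c = M·v (v = (-40, 14, -23, 8, -3)):
  c_1 = (0)·(-40) + (0)·(14) + (-1)·(-23) + (0)·(8) + (0)·(-3) = 23
  c_2 = (0)·(-40) + (0)·(14) + (0)·(-23) + (0)·(8) + (-1)·(-3) = 3
  c_3 = (-2)·(-40) + (-1)·(14) + (2)·(-23) + (0)·(8) + (0)·(-3) = 20
  c_4 = (0)·(-40) + (0)·(14) + (0)·(-23) + (1)·(8) + (2)·(-3) = 2
  c_5 = (-1)·(-40) + (0)·(14) + (1)·(-23) + (-1)·(8) + (-2)·(-3) = 15
Expand coordinatewise in base 5:
  c_1 = 23 = 3·5^0 + 4·5^1
  c_2 = 3 = 3·5^0
  c_3 = 20 = 0·5^0 + 4·5^1
  c_4 = 2 = 2·5^0
  c_5 = 15 = 0·5^0 + 3·5^1
p-restricted factor λ_0 = (3, 3, 0, 2, 0)
p-restricted factor λ_1 = (4, 0, 4, 0, 3)

((3, 3, 0, 2, 0), (4, 0, 4, 0, 3))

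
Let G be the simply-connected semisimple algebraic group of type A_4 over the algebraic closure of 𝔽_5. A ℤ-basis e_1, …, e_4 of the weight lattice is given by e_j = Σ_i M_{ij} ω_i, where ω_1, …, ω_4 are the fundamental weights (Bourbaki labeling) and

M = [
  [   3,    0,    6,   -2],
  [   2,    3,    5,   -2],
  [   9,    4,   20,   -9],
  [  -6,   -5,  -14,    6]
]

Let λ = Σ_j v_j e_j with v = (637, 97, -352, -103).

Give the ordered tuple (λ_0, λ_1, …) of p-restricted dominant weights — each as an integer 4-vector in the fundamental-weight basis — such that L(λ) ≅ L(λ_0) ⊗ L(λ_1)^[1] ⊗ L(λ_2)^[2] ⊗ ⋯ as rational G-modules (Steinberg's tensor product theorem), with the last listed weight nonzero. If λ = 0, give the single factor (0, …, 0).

((0, 1, 3, 3), (1, 2, 1, 0))

ω-coordinates c = M·v, v = (637, 97, -352, -103):
  c_1 = (3)·(637) + (0)·(97) + (6)·(-352) + (-2)·(-103) = 5
  c_2 = (2)·(637) + (3)·(97) + (5)·(-352) + (-2)·(-103) = 11
  c_3 = (9)·(637) + (4)·(97) + (20)·(-352) + (-9)·(-103) = 8
  c_4 = (-6)·(637) + (-5)·(97) + (-14)·(-352) + (6)·(-103) = 3
Writing each c_i in base p = 5:
  c_1 = 5 = 0·5^0 + 1·5^1
  c_2 = 11 = 1·5^0 + 2·5^1
  c_3 = 8 = 3·5^0 + 1·5^1
  c_4 = 3 = 3·5^0
λ_0 = (0, 1, 3, 3)
λ_1 = (1, 2, 1, 0)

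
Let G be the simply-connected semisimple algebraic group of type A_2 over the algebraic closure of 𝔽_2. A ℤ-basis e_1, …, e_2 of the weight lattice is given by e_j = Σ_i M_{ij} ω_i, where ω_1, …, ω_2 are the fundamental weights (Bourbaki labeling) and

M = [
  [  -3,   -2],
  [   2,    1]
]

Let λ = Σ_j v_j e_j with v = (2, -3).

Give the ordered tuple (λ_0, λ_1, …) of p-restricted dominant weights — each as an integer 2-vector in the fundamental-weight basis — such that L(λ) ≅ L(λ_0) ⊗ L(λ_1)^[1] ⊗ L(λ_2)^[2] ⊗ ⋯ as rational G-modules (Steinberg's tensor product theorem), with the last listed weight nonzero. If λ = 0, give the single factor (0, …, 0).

((0, 1),)

ω-coordinates c = M·v, v = (2, -3):
  c_1 = (-3)·(2) + (-2)·(-3) = 0
  c_2 = (2)·(2) + (1)·(-3) = 1
Writing each c_i in base p = 2:
  c_1 = 0
  c_2 = 1 = 1·2^0
λ_0 = (0, 1)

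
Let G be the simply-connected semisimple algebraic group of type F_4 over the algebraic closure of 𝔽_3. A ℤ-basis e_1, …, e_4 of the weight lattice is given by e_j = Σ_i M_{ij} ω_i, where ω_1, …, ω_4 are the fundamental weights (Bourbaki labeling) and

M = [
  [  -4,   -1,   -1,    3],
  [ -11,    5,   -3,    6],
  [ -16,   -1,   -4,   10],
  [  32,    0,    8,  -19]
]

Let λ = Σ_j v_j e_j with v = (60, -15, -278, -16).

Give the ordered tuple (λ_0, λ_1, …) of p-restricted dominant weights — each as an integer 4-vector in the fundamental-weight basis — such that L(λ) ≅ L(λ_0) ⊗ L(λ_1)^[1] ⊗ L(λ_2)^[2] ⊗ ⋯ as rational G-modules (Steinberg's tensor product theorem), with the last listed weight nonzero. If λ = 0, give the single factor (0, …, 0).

((2, 0, 1, 0), (1, 1, 2, 0))

Compute c_i = Σ_j M_{ij} v_j with v = (60, -15, -278, -16):
  c_1 = -4*60 + -1*-15 + -1*-278 + 3*-16 = 5
  c_2 = -11*60 + 5*-15 + -3*-278 + 6*-16 = 3
  c_3 = -16*60 + -1*-15 + -4*-278 + 10*-16 = 7
  c_4 = 32*60 + 0*-15 + 8*-278 + -19*-16 = 0
Writing each c_i in base p = 3:
  c_1 = 5 = 2·3^0 + 1·3^1
  c_2 = 3 = 0·3^0 + 1·3^1
  c_3 = 7 = 1·3^0 + 2·3^1
  c_4 = 0
λ_0 = (2, 0, 1, 0)
λ_1 = (1, 1, 2, 0)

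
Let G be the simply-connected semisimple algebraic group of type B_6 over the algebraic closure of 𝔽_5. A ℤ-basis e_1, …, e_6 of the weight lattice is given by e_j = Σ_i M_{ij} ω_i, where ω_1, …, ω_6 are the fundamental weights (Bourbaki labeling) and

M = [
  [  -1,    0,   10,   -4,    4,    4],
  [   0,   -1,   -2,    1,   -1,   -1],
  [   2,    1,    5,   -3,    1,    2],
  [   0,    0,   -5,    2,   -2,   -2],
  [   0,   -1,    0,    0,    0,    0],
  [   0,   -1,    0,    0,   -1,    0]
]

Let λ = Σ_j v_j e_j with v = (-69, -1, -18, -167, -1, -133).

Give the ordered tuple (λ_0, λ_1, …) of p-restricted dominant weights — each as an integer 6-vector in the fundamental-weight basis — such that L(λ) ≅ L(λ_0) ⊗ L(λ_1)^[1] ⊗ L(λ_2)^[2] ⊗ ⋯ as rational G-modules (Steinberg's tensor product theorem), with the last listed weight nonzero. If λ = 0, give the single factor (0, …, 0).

((1, 4, 0, 4, 1, 2), (4, 0, 1, 4, 0, 0))

Change of basis e → ω: c = M·v where v = (-69, -1, -18, -167, -1, -133):
  c_1 = (-1)·(-69) + (0)·(-1) + (10)·(-18) + (-4)·(-167) + (4)·(-1) + (4)·(-133) = 21
  c_2 = (0)·(-69) + (-1)·(-1) + (-2)·(-18) + (1)·(-167) + (-1)·(-1) + (-1)·(-133) = 4
  c_3 = (2)·(-69) + (1)·(-1) + (5)·(-18) + (-3)·(-167) + (1)·(-1) + (2)·(-133) = 5
  c_4 = (0)·(-69) + (0)·(-1) + (-5)·(-18) + (2)·(-167) + (-2)·(-1) + (-2)·(-133) = 24
  c_5 = (0)·(-69) + (-1)·(-1) + (0)·(-18) + (0)·(-167) + (0)·(-1) + (0)·(-133) = 1
  c_6 = (0)·(-69) + (-1)·(-1) + (0)·(-18) + (0)·(-167) + (-1)·(-1) + (0)·(-133) = 2
Base-5 expansion of each c_i:
  c_1 = 21 = 1·5^0 + 4·5^1
  c_2 = 4 = 4·5^0
  c_3 = 5 = 0·5^0 + 1·5^1
  c_4 = 24 = 4·5^0 + 4·5^1
  c_5 = 1 = 1·5^0
  c_6 = 2 = 2·5^0
λ_0 = (1, 4, 0, 4, 1, 2)
λ_1 = (4, 0, 1, 4, 0, 0)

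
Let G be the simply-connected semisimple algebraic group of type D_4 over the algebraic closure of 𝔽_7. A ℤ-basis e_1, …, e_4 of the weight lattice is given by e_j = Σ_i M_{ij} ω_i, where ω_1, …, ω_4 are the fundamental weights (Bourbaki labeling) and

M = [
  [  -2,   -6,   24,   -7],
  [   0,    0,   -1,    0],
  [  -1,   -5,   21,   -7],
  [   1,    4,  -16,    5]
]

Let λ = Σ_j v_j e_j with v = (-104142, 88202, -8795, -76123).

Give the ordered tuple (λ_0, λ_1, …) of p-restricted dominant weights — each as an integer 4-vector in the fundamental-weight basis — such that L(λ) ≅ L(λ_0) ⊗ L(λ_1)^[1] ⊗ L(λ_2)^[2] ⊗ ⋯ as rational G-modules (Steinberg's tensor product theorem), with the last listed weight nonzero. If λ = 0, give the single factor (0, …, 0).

Converting to the ω-basis (c_i = row i of M dotted with v = (-104142, 88202, -8795, -76123)):
  c_1 = (-2)·(-104142) + (-6)·(88202) + (24)·(-8795) + (-7)·(-76123) = 853
  c_2 = (0)·(-104142) + (0)·(88202) + (-1)·(-8795) + (0)·(-76123) = 8795
  c_3 = (-1)·(-104142) + (-5)·(88202) + (21)·(-8795) + (-7)·(-76123) = 11298
  c_4 = (1)·(-104142) + (4)·(88202) + (-16)·(-8795) + (5)·(-76123) = 8771
Writing each c_i in base p = 7:
  c_1 = 853 = 6·7^0 + 2·7^1 + 3·7^2 + 2·7^3
  c_2 = 8795 = 3·7^0 + 3·7^1 + 4·7^2 + 4·7^3 + 3·7^4
  c_3 = 11298 = 0·7^0 + 4·7^1 + 6·7^2 + 4·7^3 + 4·7^4
  c_4 = 8771 = 0·7^0 + 0·7^1 + 4·7^2 + 4·7^3 + 3·7^4
λ_0 = (6, 3, 0, 0)
λ_1 = (2, 3, 4, 0)
λ_2 = (3, 4, 6, 4)
λ_3 = (2, 4, 4, 4)
λ_4 = (0, 3, 4, 3)

((6, 3, 0, 0), (2, 3, 4, 0), (3, 4, 6, 4), (2, 4, 4, 4), (0, 3, 4, 3))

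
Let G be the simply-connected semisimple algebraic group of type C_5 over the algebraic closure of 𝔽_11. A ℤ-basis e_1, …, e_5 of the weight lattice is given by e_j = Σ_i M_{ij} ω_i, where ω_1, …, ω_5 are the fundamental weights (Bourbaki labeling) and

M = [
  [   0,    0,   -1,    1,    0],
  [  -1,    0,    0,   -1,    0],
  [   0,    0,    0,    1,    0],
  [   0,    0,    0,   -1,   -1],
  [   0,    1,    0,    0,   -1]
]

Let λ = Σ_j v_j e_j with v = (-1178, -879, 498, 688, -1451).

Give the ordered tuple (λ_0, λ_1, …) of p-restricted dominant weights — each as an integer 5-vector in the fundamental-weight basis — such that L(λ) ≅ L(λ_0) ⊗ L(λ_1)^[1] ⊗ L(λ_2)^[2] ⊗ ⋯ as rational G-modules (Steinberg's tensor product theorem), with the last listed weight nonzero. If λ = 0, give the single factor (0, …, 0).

Converting to the ω-basis (c_i = row i of M dotted with v = (-1178, -879, 498, 688, -1451)):
  c_1 = (0)·(-1178) + (0)·(-879) + (-1)·(498) + 1·688 + (0)·(-1451) = 190
  c_2 = (-1)·(-1178) + (0)·(-879) + 0·498 + (-1)·(688) + (0)·(-1451) = 490
  c_3 = (0)·(-1178) + (0)·(-879) + 0·498 + 1·688 + (0)·(-1451) = 688
  c_4 = (0)·(-1178) + (0)·(-879) + 0·498 + (-1)·(688) + (-1)·(-1451) = 763
  c_5 = (0)·(-1178) + (1)·(-879) + 0·498 + 0·688 + (-1)·(-1451) = 572
Writing each c_i in base p = 11:
  c_1 = 190 = 3·11^0 + 6·11^1 + 1·11^2
  c_2 = 490 = 6·11^0 + 0·11^1 + 4·11^2
  c_3 = 688 = 6·11^0 + 7·11^1 + 5·11^2
  c_4 = 763 = 4·11^0 + 3·11^1 + 6·11^2
  c_5 = 572 = 0·11^0 + 8·11^1 + 4·11^2
λ_0 = (3, 6, 6, 4, 0)
λ_1 = (6, 0, 7, 3, 8)
λ_2 = (1, 4, 5, 6, 4)

((3, 6, 6, 4, 0), (6, 0, 7, 3, 8), (1, 4, 5, 6, 4))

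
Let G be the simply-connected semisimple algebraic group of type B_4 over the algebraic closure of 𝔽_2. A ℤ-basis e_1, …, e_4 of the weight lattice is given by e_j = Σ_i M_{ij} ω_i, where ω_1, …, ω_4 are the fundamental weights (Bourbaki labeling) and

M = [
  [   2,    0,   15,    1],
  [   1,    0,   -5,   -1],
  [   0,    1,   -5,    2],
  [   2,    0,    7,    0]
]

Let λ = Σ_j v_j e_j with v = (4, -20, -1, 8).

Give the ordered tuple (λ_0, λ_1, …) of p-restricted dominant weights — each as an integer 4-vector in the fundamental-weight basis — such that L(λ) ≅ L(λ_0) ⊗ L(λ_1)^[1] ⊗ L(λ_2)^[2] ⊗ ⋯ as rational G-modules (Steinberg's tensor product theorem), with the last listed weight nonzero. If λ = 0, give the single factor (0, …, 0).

((1, 1, 1, 1),)

Converting to the ω-basis (c_i = row i of M dotted with v = (4, -20, -1, 8)):
  c_1 = 2*4 + 0*-20 + 15*-1 + 1*8 = 1
  c_2 = 1*4 + 0*-20 + -5*-1 + -1*8 = 1
  c_3 = 0*4 + 1*-20 + -5*-1 + 2*8 = 1
  c_4 = 2*4 + 0*-20 + 7*-1 + 0*8 = 1
Base-2 expansion of each c_i:
  c_1 = 1 = 1·2^0
  c_2 = 1 = 1·2^0
  c_3 = 1 = 1·2^0
  c_4 = 1 = 1·2^0
Factor λ_0 = (1, 1, 1, 1)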